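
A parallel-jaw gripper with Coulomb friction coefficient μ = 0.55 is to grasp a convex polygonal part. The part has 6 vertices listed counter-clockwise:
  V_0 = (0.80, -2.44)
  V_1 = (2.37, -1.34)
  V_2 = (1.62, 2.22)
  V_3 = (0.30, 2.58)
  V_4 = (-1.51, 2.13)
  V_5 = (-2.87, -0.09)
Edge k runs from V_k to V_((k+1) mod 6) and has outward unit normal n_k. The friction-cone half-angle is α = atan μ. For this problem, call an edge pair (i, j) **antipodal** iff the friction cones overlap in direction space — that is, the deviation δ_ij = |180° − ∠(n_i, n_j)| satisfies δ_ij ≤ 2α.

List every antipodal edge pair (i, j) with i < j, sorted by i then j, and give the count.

α = atan 0.55 = 28.81°;  2α = 57.62°
n_0 = (+0.5738, -0.8190)
n_1 = (+0.9785, +0.2061)
n_2 = (+0.2631, +0.9648)
n_3 = (-0.2413, +0.9705)
n_4 = (-0.8527, +0.5224)
n_5 = (-0.5392, -0.8421)
  (0,1): δ = 113.12°  ·
  (0,2): δ = 50.27°  ✓
  (0,3): δ = 21.05°  ✓
  (0,4): δ = 23.49°  ✓
  (0,5): δ = 112.35°  ·
  (1,2): δ = 117.15°  ·
  (1,3): δ = 87.94°  ·
  (1,4): δ = 43.39°  ✓
  (1,5): δ = 45.47°  ✓
  (2,3): δ = 150.78°  ·
  (2,4): δ = 106.24°  ·
  (2,5): δ = 17.38°  ✓
  (3,4): δ = 135.45°  ·
  (3,5): δ = 46.59°  ✓
  (4,5): δ = 91.14°  ·
antipodal pairs: 7

count = 7; pairs: (0,2), (0,3), (0,4), (1,4), (1,5), (2,5), (3,5)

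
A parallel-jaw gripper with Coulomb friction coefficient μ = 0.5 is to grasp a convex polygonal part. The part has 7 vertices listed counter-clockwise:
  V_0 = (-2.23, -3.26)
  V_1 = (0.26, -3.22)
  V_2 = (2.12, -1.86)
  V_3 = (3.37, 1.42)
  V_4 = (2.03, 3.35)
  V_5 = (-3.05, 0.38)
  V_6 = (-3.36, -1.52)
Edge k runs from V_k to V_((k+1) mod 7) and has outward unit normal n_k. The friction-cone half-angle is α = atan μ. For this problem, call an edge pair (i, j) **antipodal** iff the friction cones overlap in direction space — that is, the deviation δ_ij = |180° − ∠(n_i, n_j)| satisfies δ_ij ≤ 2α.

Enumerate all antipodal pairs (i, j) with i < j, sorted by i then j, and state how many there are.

α = atan 0.5 = 26.57°;  2α = 53.13°
n_0 = (+0.0161, -0.9999)
n_1 = (+0.5902, -0.8072)
n_2 = (+0.9344, -0.3561)
n_3 = (+0.8214, +0.5703)
n_4 = (-0.5047, +0.8633)
n_5 = (-0.9869, +0.1610)
n_6 = (-0.8387, -0.5446)
  (0,1): δ = 144.75°  ·
  (0,2): δ = 111.78°  ·
  (0,3): δ = 56.15°  ·
  (0,4): δ = 29.39°  ✓
  (0,5): δ = 79.81°  ·
  (0,6): δ = 122.08°  ·
  (1,2): δ = 147.04°  ·
  (1,3): δ = 91.40°  ·
  (1,4): δ = 5.86°  ✓
  (1,5): δ = 44.56°  ✓
  (1,6): δ = 86.83°  ·
  (2,3): δ = 124.37°  ·
  (2,4): δ = 38.83°  ✓
  (2,5): δ = 11.60°  ✓
  (2,6): δ = 53.86°  ·
  (3,4): δ = 94.46°  ·
  (3,5): δ = 44.04°  ✓
  (3,6): δ = 1.77°  ✓
  (4,5): δ = 129.58°  ·
  (4,6): δ = 87.31°  ·
  (5,6): δ = 137.73°  ·
antipodal pairs: 7

count = 7; pairs: (0,4), (1,4), (1,5), (2,4), (2,5), (3,5), (3,6)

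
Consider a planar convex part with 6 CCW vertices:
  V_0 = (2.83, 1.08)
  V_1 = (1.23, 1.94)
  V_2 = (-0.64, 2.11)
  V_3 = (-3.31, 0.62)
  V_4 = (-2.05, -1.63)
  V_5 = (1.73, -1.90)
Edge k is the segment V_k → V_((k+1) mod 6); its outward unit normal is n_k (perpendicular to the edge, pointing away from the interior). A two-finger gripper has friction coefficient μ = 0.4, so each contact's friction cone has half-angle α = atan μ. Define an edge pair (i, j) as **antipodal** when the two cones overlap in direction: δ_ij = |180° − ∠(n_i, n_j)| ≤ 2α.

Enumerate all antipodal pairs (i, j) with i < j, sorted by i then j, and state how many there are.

α = atan 0.4 = 21.80°;  2α = 43.60°
n_0 = (+0.4734, +0.8808)
n_1 = (+0.0905, +0.9959)
n_2 = (-0.4873, +0.8732)
n_3 = (-0.8725, -0.4886)
n_4 = (-0.0712, -0.9975)
n_5 = (+0.9381, -0.3463)
  (0,1): δ = 156.94°  ·
  (0,2): δ = 122.58°  ·
  (0,3): δ = 32.49°  ✓
  (0,4): δ = 24.17°  ✓
  (0,5): δ = 98.00°  ·
  (1,2): δ = 145.64°  ·
  (1,3): δ = 55.56°  ·
  (1,4): δ = 1.11°  ✓
  (1,5): δ = 74.93°  ·
  (2,3): δ = 89.91°  ·
  (2,4): δ = 33.25°  ✓
  (2,5): δ = 40.58°  ✓
  (3,4): δ = 123.33°  ·
  (3,5): δ = 49.51°  ·
  (4,5): δ = 106.17°  ·
antipodal pairs: 5

count = 5; pairs: (0,3), (0,4), (1,4), (2,4), (2,5)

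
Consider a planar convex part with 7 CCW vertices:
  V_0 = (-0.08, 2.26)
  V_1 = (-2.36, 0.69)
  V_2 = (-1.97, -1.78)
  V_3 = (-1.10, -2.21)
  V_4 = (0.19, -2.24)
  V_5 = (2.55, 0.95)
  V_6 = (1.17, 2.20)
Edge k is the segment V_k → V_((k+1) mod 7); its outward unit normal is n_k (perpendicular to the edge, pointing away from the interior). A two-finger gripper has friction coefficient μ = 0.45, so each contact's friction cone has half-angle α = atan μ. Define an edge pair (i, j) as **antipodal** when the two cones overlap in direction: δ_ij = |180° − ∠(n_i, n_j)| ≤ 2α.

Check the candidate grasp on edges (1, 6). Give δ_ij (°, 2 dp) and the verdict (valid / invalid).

δ = 78.28°, invalid

α = atan 0.45 = 24.23°;  2α = 48.46°
edge 1: e_1 = (+0.39, -2.47);  n_1 = (-0.9878, -0.1560)
edge 6: e_6 = (-1.25, +0.06);  n_6 = (+0.0479, +0.9988)
∠(n_1, n_6) = 101.72°
δ = |180° − 101.72°| = 78.28°
78.28° > 2α = 48.46°  →  invalid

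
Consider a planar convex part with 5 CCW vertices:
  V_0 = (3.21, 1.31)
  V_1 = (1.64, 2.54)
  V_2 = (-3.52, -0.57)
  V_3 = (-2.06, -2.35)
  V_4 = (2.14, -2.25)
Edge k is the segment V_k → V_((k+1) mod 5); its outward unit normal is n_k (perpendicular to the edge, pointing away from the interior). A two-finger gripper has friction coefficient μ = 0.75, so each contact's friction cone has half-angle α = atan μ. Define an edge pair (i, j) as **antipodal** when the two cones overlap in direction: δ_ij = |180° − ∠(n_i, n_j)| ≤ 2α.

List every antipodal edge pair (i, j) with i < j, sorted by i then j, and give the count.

α = atan 0.75 = 36.87°;  2α = 73.74°
n_0 = (+0.6167, +0.7872)
n_1 = (-0.5162, +0.8565)
n_2 = (-0.7732, -0.6342)
n_3 = (+0.0238, -0.9997)
n_4 = (+0.9577, -0.2878)
  (0,1): δ = 110.85°  ·
  (0,2): δ = 12.56°  ✓
  (0,3): δ = 39.44°  ✓
  (0,4): δ = 111.35°  ·
  (1,2): δ = 81.72°  ·
  (1,3): δ = 29.71°  ✓
  (1,4): δ = 42.19°  ✓
  (2,3): δ = 128.00°  ·
  (2,4): δ = 56.09°  ✓
  (3,4): δ = 108.09°  ·
antipodal pairs: 5

count = 5; pairs: (0,2), (0,3), (1,3), (1,4), (2,4)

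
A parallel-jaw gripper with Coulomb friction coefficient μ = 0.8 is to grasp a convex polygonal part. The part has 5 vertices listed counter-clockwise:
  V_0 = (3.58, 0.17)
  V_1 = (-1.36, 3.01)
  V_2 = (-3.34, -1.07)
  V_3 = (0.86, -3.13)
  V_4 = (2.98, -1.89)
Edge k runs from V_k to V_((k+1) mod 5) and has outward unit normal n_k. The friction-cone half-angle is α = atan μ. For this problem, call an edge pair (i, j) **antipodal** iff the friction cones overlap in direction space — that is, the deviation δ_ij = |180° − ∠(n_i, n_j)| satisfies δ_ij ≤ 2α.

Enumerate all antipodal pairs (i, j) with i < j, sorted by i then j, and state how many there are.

α = atan 0.8 = 38.66°;  2α = 77.32°
n_0 = (+0.4984, +0.8669)
n_1 = (-0.8997, +0.4366)
n_2 = (-0.4404, -0.8978)
n_3 = (+0.5049, -0.8632)
n_4 = (+0.9601, -0.2796)
  (0,1): δ = 85.99°  ·
  (0,2): δ = 3.77°  ✓
  (0,3): δ = 60.22°  ✓
  (0,4): δ = 103.66°  ·
  (1,2): δ = 90.24°  ·
  (1,3): δ = 33.79°  ✓
  (1,4): δ = 9.65°  ✓
  (2,3): δ = 123.55°  ·
  (2,4): δ = 80.11°  ·
  (3,4): δ = 136.56°  ·
antipodal pairs: 4

count = 4; pairs: (0,2), (0,3), (1,3), (1,4)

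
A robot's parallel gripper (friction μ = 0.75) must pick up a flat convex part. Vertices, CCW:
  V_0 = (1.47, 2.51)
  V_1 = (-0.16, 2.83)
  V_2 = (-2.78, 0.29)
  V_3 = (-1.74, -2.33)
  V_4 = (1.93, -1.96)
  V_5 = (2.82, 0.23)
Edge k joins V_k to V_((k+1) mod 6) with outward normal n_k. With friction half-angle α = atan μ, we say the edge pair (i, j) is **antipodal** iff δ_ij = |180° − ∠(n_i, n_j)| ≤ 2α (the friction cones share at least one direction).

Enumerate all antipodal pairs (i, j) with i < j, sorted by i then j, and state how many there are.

α = atan 0.75 = 36.87°;  2α = 73.74°
n_0 = (+0.1926, +0.9813)
n_1 = (-0.6961, +0.7180)
n_2 = (-0.9295, -0.3689)
n_3 = (+0.1003, -0.9950)
n_4 = (+0.9264, -0.3765)
n_5 = (+0.8605, +0.5095)
  (0,1): δ = 124.78°  ·
  (0,2): δ = 57.24°  ✓
  (0,3): δ = 16.86°  ✓
  (0,4): δ = 78.99°  ·
  (0,5): δ = 131.74°  ·
  (1,2): δ = 112.46°  ·
  (1,3): δ = 38.35°  ✓
  (1,4): δ = 23.77°  ✓
  (1,5): δ = 76.52°  ·
  (2,3): δ = 105.89°  ·
  (2,4): δ = 43.77°  ✓
  (2,5): δ = 8.98°  ✓
  (3,4): δ = 117.87°  ·
  (3,5): δ = 65.13°  ✓
  (4,5): δ = 127.25°  ·
antipodal pairs: 7

count = 7; pairs: (0,2), (0,3), (1,3), (1,4), (2,4), (2,5), (3,5)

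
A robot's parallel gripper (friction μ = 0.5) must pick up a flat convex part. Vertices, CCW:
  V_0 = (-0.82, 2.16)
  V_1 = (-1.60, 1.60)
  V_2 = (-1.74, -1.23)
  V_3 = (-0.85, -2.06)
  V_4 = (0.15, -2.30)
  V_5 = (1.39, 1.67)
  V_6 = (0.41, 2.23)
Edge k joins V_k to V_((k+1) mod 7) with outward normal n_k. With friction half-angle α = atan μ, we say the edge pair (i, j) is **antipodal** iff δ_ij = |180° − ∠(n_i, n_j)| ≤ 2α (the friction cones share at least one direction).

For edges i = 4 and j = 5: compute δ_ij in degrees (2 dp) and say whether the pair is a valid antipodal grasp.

α = atan 0.5 = 26.57°;  2α = 53.13°
edge 4: e_4 = (+1.24, +3.97);  n_4 = (+0.9545, -0.2981)
edge 5: e_5 = (-0.98, +0.56);  n_5 = (+0.4961, +0.8682)
∠(n_4, n_5) = 77.60°
δ = |180° − 77.60°| = 102.40°
102.40° > 2α = 53.13°  →  invalid

δ = 102.40°, invalid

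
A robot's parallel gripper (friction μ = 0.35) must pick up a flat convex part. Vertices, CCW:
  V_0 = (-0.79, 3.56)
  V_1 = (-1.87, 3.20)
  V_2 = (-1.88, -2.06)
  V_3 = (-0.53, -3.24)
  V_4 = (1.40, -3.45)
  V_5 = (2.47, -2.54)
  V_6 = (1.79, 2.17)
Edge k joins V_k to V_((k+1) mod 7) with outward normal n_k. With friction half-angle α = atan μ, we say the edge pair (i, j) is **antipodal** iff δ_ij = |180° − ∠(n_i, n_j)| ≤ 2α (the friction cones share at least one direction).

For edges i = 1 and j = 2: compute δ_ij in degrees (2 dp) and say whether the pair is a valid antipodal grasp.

α = atan 0.35 = 19.29°;  2α = 38.58°
edge 1: e_1 = (-0.01, -5.26);  n_1 = (-1.0000, +0.0019)
edge 2: e_2 = (+1.35, -1.18);  n_2 = (-0.6581, -0.7529)
∠(n_1, n_2) = 48.95°
δ = |180° − 48.95°| = 131.05°
131.05° > 2α = 38.58°  →  invalid

δ = 131.05°, invalid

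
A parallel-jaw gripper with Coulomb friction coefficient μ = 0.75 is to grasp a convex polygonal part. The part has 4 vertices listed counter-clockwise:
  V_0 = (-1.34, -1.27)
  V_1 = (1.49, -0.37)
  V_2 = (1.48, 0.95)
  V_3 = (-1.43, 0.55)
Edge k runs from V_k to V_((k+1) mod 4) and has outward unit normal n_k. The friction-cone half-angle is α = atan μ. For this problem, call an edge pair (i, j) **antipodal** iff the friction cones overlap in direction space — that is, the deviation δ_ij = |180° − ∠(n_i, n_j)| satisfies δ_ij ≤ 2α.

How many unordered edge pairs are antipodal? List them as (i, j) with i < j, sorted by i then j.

α = atan 0.75 = 36.87°;  2α = 73.74°
n_0 = (+0.3031, -0.9530)
n_1 = (+1.0000, +0.0076)
n_2 = (-0.1362, +0.9907)
n_3 = (-0.9988, -0.0494)
  (0,1): δ = 107.21°  ·
  (0,2): δ = 9.82°  ✓
  (0,3): δ = 75.19°  ·
  (1,2): δ = 82.61°  ·
  (1,3): δ = 2.40°  ✓
  (2,3): δ = 95.00°  ·
antipodal pairs: 2

count = 2; pairs: (0,2), (1,3)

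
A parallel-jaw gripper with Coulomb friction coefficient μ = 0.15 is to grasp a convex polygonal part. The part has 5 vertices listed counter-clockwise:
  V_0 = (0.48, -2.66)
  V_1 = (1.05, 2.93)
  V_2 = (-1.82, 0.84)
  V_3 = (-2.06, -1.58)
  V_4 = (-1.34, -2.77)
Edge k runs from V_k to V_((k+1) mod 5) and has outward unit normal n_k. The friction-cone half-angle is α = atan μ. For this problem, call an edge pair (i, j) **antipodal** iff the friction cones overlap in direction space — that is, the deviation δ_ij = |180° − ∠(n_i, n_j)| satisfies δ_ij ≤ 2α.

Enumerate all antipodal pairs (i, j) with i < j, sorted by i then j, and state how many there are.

α = atan 0.15 = 8.53°;  2α = 17.06°
n_0 = (+0.9948, -0.1014)
n_1 = (-0.5887, +0.8084)
n_2 = (-0.9951, +0.0987)
n_3 = (-0.8556, -0.5177)
n_4 = (+0.0603, -0.9982)
  (0,1): δ = 48.11°  ·
  (0,2): δ = 0.16°  ✓
  (0,3): δ = 37.00°  ·
  (0,4): δ = 99.28°  ·
  (1,2): δ = 131.73°  ·
  (1,3): δ = 94.89°  ·
  (1,4): δ = 32.60°  ·
  (2,3): δ = 143.16°  ·
  (2,4): δ = 80.88°  ·
  (3,4): δ = 117.72°  ·
antipodal pairs: 1

count = 1; pairs: (0,2)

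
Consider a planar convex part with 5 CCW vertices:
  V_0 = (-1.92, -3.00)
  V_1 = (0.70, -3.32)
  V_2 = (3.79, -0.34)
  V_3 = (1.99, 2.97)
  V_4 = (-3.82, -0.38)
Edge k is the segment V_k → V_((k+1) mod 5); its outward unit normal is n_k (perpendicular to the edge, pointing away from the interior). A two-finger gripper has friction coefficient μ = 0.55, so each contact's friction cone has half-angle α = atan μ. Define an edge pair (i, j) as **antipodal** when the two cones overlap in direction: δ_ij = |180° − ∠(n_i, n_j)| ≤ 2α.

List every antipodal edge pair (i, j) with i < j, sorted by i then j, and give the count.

count = 4; pairs: (0,2), (0,3), (1,3), (2,4)

α = atan 0.55 = 28.81°;  2α = 57.62°
n_0 = (-0.1212, -0.9926)
n_1 = (+0.6942, -0.7198)
n_2 = (+0.8785, +0.4777)
n_3 = (-0.4995, +0.8663)
n_4 = (-0.8095, -0.5871)
  (0,1): δ = 129.07°  ·
  (0,2): δ = 54.50°  ✓
  (0,3): δ = 36.93°  ✓
  (0,4): δ = 132.91°  ·
  (1,2): δ = 105.42°  ·
  (1,3): δ = 13.99°  ✓
  (1,4): δ = 81.99°  ·
  (2,3): δ = 88.57°  ·
  (2,4): δ = 7.41°  ✓
  (3,4): δ = 84.02°  ·
antipodal pairs: 4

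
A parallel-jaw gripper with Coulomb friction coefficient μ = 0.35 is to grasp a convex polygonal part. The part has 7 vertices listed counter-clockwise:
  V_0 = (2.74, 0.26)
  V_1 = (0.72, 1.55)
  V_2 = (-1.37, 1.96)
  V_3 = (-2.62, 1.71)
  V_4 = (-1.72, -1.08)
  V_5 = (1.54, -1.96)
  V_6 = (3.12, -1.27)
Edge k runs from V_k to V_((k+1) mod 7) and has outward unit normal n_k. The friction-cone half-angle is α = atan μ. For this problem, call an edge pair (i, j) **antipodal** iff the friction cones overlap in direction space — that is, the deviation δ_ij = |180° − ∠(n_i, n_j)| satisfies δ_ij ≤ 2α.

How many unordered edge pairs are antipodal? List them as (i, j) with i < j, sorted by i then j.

count = 6; pairs: (0,4), (1,4), (1,5), (2,4), (2,5), (3,6)

α = atan 0.35 = 19.29°;  2α = 38.58°
n_0 = (+0.5382, +0.8428)
n_1 = (+0.1925, +0.9813)
n_2 = (-0.1961, +0.9806)
n_3 = (-0.9517, -0.3070)
n_4 = (-0.2606, -0.9654)
n_5 = (+0.4002, -0.9164)
n_6 = (+0.9705, +0.2410)
  (0,1): δ = 158.54°  ·
  (0,2): δ = 136.13°  ·
  (0,3): δ = 39.56°  ·
  (0,4): δ = 17.46°  ✓
  (0,5): δ = 56.15°  ·
  (0,6): δ = 136.51°  ·
  (1,2): δ = 157.59°  ·
  (1,3): δ = 61.02°  ·
  (1,4): δ = 4.01°  ✓
  (1,5): δ = 34.69°  ✓
  (1,6): δ = 115.05°  ·
  (2,3): δ = 83.43°  ·
  (2,4): δ = 26.42°  ✓
  (2,5): δ = 12.28°  ✓
  (2,6): δ = 92.64°  ·
  (3,4): δ = 122.98°  ·
  (3,5): δ = 84.29°  ·
  (3,6): δ = 3.93°  ✓
  (4,5): δ = 141.30°  ·
  (4,6): δ = 60.95°  ·
  (5,6): δ = 99.64°  ·
antipodal pairs: 6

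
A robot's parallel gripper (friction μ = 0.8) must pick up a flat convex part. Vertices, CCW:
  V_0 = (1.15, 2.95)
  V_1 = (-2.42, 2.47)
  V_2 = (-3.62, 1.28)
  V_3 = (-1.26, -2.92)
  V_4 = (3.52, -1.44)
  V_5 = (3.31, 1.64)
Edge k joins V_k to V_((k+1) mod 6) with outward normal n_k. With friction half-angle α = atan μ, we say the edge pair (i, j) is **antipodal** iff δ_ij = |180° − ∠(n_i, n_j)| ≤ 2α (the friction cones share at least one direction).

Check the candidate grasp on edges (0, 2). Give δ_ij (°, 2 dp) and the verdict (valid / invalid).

α = atan 0.8 = 38.66°;  2α = 77.32°
edge 0: e_0 = (-3.57, -0.48);  n_0 = (-0.1333, +0.9911)
edge 2: e_2 = (+2.36, -4.20);  n_2 = (-0.8718, -0.4899)
∠(n_0, n_2) = 111.67°
δ = |180° − 111.67°| = 68.33°
68.33° ≤ 2α = 77.32°  →  valid

δ = 68.33°, valid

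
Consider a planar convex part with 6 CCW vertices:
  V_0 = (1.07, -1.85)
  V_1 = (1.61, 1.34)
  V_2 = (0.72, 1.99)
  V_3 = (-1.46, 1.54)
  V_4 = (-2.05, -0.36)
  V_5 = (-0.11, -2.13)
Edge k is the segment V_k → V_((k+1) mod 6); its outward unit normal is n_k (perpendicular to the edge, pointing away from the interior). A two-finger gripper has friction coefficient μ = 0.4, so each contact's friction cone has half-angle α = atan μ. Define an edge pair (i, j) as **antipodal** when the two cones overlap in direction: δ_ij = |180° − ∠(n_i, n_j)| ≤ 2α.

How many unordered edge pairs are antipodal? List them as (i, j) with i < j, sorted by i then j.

α = atan 0.4 = 21.80°;  2α = 43.60°
n_0 = (+0.9860, -0.1669)
n_1 = (+0.5898, +0.8076)
n_2 = (-0.2022, +0.9794)
n_3 = (-0.9550, +0.2966)
n_4 = (-0.6740, -0.7387)
n_5 = (+0.2309, -0.9730)
  (0,1): δ = 116.53°  ·
  (0,2): δ = 68.73°  ·
  (0,3): δ = 7.64°  ✓
  (0,4): δ = 57.23°  ·
  (0,5): δ = 112.96°  ·
  (1,2): δ = 132.19°  ·
  (1,3): δ = 71.11°  ·
  (1,4): δ = 6.23°  ✓
  (1,5): δ = 49.49°  ·
  (2,3): δ = 118.91°  ·
  (2,4): δ = 54.04°  ·
  (2,5): δ = 1.69°  ✓
  (3,4): δ = 115.13°  ·
  (3,5): δ = 59.40°  ·
  (4,5): δ = 124.27°  ·
antipodal pairs: 3

count = 3; pairs: (0,3), (1,4), (2,5)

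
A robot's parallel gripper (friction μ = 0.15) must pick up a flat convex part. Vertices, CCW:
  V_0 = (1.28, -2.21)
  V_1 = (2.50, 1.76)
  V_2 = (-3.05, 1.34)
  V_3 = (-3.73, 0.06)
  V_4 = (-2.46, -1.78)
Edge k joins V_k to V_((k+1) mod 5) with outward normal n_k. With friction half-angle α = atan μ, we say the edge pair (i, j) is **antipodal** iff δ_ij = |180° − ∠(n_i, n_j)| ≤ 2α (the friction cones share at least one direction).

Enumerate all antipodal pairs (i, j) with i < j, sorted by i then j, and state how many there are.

count = 2; pairs: (0,2), (1,4)

α = atan 0.15 = 8.53°;  2α = 17.06°
n_0 = (+0.9559, -0.2937)
n_1 = (-0.0755, +0.9971)
n_2 = (-0.8831, +0.4692)
n_3 = (-0.8230, -0.5680)
n_4 = (-0.1142, -0.9935)
  (0,1): δ = 68.59°  ·
  (0,2): δ = 10.90°  ✓
  (0,3): δ = 51.70°  ·
  (0,4): δ = 100.52°  ·
  (1,2): δ = 122.31°  ·
  (1,3): δ = 59.71°  ·
  (1,4): δ = 10.89°  ✓
  (2,3): δ = 117.41°  ·
  (2,4): δ = 68.58°  ·
  (3,4): δ = 131.17°  ·
antipodal pairs: 2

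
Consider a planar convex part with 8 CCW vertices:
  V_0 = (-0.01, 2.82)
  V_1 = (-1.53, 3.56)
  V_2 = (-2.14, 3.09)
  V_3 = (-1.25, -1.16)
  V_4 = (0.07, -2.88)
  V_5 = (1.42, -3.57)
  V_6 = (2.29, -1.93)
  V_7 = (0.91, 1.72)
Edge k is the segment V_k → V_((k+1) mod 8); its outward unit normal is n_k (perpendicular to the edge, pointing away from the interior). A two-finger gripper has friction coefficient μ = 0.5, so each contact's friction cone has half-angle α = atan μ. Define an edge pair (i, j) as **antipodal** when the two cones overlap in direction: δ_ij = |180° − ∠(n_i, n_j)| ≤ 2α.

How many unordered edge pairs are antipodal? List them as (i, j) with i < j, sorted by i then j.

α = atan 0.5 = 26.57°;  2α = 53.13°
n_0 = (+0.4377, +0.8991)
n_1 = (-0.6103, +0.7921)
n_2 = (-0.9788, -0.2050)
n_3 = (-0.7933, -0.6088)
n_4 = (-0.4551, -0.8904)
n_5 = (+0.8834, -0.4686)
n_6 = (+0.9354, +0.3536)
n_7 = (+0.7671, +0.6416)
  (0,1): δ = 116.43°  ·
  (0,2): δ = 52.21°  ✓
  (0,3): δ = 26.54°  ✓
  (0,4): δ = 1.11°  ✓
  (0,5): δ = 88.01°  ·
  (0,6): δ = 136.67°  ·
  (0,7): δ = 155.87°  ·
  (1,2): δ = 115.79°  ·
  (1,3): δ = 90.11°  ·
  (1,4): δ = 64.69°  ·
  (1,5): δ = 24.44°  ✓
  (1,6): δ = 73.10°  ·
  (1,7): δ = 92.29°  ·
  (2,3): δ = 154.32°  ·
  (2,4): δ = 128.90°  ·
  (2,5): δ = 39.77°  ✓
  (2,6): δ = 8.88°  ✓
  (2,7): δ = 28.08°  ✓
  (3,4): δ = 154.58°  ·
  (3,5): δ = 65.45°  ·
  (3,6): δ = 16.79°  ✓
  (3,7): δ = 2.40°  ✓
  (4,5): δ = 90.87°  ·
  (4,6): δ = 42.22°  ✓
  (4,7): δ = 23.02°  ✓
  (5,6): δ = 131.34°  ·
  (5,7): δ = 112.15°  ·
  (6,7): δ = 160.80°  ·
antipodal pairs: 11

count = 11; pairs: (0,2), (0,3), (0,4), (1,5), (2,5), (2,6), (2,7), (3,6), (3,7), (4,6), (4,7)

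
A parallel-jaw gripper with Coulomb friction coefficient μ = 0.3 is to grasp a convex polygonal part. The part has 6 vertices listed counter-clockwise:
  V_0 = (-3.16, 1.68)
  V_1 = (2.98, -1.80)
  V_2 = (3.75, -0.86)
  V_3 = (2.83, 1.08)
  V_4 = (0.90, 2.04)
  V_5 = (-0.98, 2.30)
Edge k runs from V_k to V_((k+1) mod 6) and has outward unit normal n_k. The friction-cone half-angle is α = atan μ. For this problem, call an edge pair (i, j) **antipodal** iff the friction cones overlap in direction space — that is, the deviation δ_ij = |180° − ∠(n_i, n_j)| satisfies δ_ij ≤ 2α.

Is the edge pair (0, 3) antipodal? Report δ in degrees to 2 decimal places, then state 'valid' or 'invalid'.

α = atan 0.3 = 16.70°;  2α = 33.40°
edge 0: e_0 = (+6.14, -3.48);  n_0 = (-0.4931, -0.8700)
edge 3: e_3 = (-1.93, +0.96);  n_3 = (+0.4454, +0.8954)
∠(n_0, n_3) = 176.90°
δ = |180° − 176.90°| = 3.10°
3.10° ≤ 2α = 33.40°  →  valid

δ = 3.10°, valid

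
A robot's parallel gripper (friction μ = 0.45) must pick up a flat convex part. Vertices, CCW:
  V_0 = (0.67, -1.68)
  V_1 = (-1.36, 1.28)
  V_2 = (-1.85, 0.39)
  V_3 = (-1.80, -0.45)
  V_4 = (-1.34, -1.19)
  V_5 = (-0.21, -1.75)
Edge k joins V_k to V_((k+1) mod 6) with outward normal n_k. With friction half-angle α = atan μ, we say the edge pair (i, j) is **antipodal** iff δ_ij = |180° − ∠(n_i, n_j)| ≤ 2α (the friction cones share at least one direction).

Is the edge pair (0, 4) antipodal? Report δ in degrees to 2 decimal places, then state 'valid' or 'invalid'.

δ = 29.20°, valid

α = atan 0.45 = 24.23°;  2α = 48.46°
edge 0: e_0 = (-2.03, +2.96);  n_0 = (+0.8247, +0.5656)
edge 4: e_4 = (+1.13, -0.56);  n_4 = (-0.4440, -0.8960)
∠(n_0, n_4) = 150.80°
δ = |180° − 150.80°| = 29.20°
29.20° ≤ 2α = 48.46°  →  valid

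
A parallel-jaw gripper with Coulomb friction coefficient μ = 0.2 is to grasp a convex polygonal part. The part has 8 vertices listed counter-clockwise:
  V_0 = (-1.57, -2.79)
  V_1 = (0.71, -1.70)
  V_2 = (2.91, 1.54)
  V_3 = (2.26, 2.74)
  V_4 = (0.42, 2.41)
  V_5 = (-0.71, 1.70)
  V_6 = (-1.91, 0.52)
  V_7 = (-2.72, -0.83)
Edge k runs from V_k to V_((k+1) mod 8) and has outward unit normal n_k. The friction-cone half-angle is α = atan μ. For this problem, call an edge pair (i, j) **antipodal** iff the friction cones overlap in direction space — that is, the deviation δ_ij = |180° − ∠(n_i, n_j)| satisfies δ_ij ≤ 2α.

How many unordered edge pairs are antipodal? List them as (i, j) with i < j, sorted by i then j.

count = 6; pairs: (0,3), (0,4), (0,5), (1,5), (1,6), (2,7)

α = atan 0.2 = 11.31°;  2α = 22.62°
n_0 = (+0.4313, -0.9022)
n_1 = (+0.8273, -0.5618)
n_2 = (+0.8793, +0.4763)
n_3 = (-0.1765, +0.9843)
n_4 = (-0.5320, +0.8467)
n_5 = (-0.7011, +0.7130)
n_6 = (-0.8575, +0.5145)
n_7 = (-0.8625, -0.5061)
  (0,1): δ = 149.73°  ·
  (0,2): δ = 87.11°  ·
  (0,3): δ = 15.38°  ✓
  (0,4): δ = 6.59°  ✓
  (0,5): δ = 18.97°  ✓
  (0,6): δ = 33.49°  ·
  (0,7): δ = 94.85°  ·
  (1,2): δ = 117.38°  ·
  (1,3): δ = 45.66°  ·
  (1,4): δ = 23.68°  ·
  (1,5): δ = 11.30°  ✓
  (1,6): δ = 3.21°  ✓
  (1,7): δ = 64.58°  ·
  (2,3): δ = 108.28°  ·
  (2,4): δ = 86.30°  ·
  (2,5): δ = 73.92°  ·
  (2,6): δ = 59.41°  ·
  (2,7): δ = 1.96°  ✓
  (3,4): δ = 158.03°  ·
  (3,5): δ = 145.65°  ·
  (3,6): δ = 131.13°  ·
  (3,7): δ = 69.77°  ·
  (4,5): δ = 167.62°  ·
  (4,6): δ = 153.11°  ·
  (4,7): δ = 91.74°  ·
  (5,6): δ = 165.48°  ·
  (5,7): δ = 104.12°  ·
  (6,7): δ = 118.63°  ·
antipodal pairs: 6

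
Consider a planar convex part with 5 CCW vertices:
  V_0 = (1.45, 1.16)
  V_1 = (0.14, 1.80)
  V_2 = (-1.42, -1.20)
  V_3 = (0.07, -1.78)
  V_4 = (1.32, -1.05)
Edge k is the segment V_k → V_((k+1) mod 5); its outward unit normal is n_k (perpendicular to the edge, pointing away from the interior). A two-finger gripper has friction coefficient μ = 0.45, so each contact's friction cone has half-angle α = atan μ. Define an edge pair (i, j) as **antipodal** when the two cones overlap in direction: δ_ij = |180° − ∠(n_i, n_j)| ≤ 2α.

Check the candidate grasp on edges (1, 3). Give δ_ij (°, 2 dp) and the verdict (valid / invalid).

α = atan 0.45 = 24.23°;  2α = 48.46°
edge 1: e_1 = (-1.56, -3.00);  n_1 = (-0.8872, +0.4614)
edge 3: e_3 = (+1.25, +0.73);  n_3 = (+0.5043, -0.8635)
∠(n_1, n_3) = 147.76°
δ = |180° − 147.76°| = 32.24°
32.24° ≤ 2α = 48.46°  →  valid

δ = 32.24°, valid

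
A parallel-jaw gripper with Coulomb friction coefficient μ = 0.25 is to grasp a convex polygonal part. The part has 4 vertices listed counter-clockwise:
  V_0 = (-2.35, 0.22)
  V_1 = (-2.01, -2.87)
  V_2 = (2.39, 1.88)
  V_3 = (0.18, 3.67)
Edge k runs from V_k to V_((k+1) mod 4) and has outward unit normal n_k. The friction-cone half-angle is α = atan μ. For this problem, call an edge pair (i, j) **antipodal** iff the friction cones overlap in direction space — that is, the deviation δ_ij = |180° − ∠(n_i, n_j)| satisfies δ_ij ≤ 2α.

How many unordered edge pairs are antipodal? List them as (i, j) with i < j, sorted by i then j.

count = 1; pairs: (1,3)

α = atan 0.25 = 14.04°;  2α = 28.07°
n_0 = (-0.9940, -0.1094)
n_1 = (+0.7336, -0.6796)
n_2 = (+0.6294, +0.7771)
n_3 = (-0.8064, +0.5914)
  (0,1): δ = 49.09°  ·
  (0,2): δ = 44.71°  ·
  (0,3): δ = 137.47°  ·
  (1,2): δ = 86.20°  ·
  (1,3): δ = 6.56°  ✓
  (2,3): δ = 87.25°  ·
antipodal pairs: 1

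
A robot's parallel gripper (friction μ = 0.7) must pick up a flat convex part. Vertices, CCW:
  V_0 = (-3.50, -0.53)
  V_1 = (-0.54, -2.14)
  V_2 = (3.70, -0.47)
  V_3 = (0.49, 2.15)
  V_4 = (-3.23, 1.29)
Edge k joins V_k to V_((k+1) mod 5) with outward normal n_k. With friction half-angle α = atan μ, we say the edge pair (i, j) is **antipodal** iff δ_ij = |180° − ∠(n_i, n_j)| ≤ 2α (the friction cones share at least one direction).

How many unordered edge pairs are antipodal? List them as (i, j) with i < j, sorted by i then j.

α = atan 0.7 = 34.99°;  2α = 69.98°
n_0 = (-0.4778, -0.8785)
n_1 = (+0.3665, -0.9304)
n_2 = (+0.6323, +0.7747)
n_3 = (-0.2252, +0.9743)
n_4 = (-0.9892, +0.1467)
  (0,1): δ = 129.96°  ·
  (0,2): δ = 10.68°  ✓
  (0,3): δ = 41.56°  ✓
  (0,4): δ = 110.10°  ·
  (1,2): δ = 60.72°  ✓
  (1,3): δ = 8.48°  ✓
  (1,4): δ = 60.06°  ✓
  (2,3): δ = 127.76°  ·
  (2,4): δ = 59.22°  ✓
  (3,4): δ = 111.46°  ·
antipodal pairs: 6

count = 6; pairs: (0,2), (0,3), (1,2), (1,3), (1,4), (2,4)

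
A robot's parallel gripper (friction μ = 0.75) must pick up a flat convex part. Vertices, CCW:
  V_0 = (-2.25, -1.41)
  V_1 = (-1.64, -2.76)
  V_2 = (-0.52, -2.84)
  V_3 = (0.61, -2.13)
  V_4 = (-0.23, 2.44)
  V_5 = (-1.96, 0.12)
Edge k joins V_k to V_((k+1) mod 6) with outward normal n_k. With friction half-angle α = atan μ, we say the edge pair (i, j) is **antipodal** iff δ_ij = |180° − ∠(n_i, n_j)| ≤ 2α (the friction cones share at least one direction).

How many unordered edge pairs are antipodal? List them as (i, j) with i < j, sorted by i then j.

count = 6; pairs: (0,3), (1,4), (2,4), (2,5), (3,4), (3,5)

α = atan 0.75 = 36.87°;  2α = 73.74°
n_0 = (-0.9113, -0.4118)
n_1 = (-0.0712, -0.9975)
n_2 = (+0.5320, -0.8467)
n_3 = (+0.9835, +0.1808)
n_4 = (-0.8017, +0.5978)
n_5 = (-0.9825, +0.1862)
  (0,1): δ = 118.40°  ·
  (0,2): δ = 82.17°  ·
  (0,3): δ = 13.90°  ✓
  (0,4): δ = 118.97°  ·
  (0,5): δ = 144.95°  ·
  (1,2): δ = 143.77°  ·
  (1,3): δ = 75.50°  ·
  (1,4): δ = 57.37°  ✓
  (1,5): δ = 83.35°  ·
  (2,3): δ = 111.73°  ·
  (2,4): δ = 21.15°  ✓
  (2,5): δ = 47.13°  ✓
  (3,4): δ = 47.13°  ✓
  (3,5): δ = 21.15°  ✓
  (4,5): δ = 154.02°  ·
antipodal pairs: 6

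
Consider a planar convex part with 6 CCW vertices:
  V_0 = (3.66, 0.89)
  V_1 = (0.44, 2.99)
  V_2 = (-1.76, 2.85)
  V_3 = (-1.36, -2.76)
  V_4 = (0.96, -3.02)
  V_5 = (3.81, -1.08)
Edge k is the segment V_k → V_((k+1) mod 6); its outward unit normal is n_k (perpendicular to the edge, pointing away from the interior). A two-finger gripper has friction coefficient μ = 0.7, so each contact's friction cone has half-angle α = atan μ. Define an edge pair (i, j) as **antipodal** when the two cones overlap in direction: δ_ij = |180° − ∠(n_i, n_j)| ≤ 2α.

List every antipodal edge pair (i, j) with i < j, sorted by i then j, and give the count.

α = atan 0.7 = 34.99°;  2α = 69.98°
n_0 = (+0.5463, +0.8376)
n_1 = (-0.0635, +0.9980)
n_2 = (-0.9975, -0.0711)
n_3 = (-0.1114, -0.9938)
n_4 = (+0.5627, -0.8267)
n_5 = (+0.9971, +0.0759)
  (0,1): δ = 143.25°  ·
  (0,2): δ = 52.81°  ✓
  (0,3): δ = 26.72°  ✓
  (0,4): δ = 67.35°  ✓
  (0,5): δ = 127.47°  ·
  (1,2): δ = 89.56°  ·
  (1,3): δ = 10.04°  ✓
  (1,4): δ = 30.60°  ✓
  (1,5): δ = 90.71°  ·
  (2,3): δ = 100.47°  ·
  (2,4): δ = 59.84°  ✓
  (2,5): δ = 0.28°  ✓
  (3,4): δ = 139.36°  ·
  (3,5): δ = 79.25°  ·
  (4,5): δ = 119.89°  ·
antipodal pairs: 7

count = 7; pairs: (0,2), (0,3), (0,4), (1,3), (1,4), (2,4), (2,5)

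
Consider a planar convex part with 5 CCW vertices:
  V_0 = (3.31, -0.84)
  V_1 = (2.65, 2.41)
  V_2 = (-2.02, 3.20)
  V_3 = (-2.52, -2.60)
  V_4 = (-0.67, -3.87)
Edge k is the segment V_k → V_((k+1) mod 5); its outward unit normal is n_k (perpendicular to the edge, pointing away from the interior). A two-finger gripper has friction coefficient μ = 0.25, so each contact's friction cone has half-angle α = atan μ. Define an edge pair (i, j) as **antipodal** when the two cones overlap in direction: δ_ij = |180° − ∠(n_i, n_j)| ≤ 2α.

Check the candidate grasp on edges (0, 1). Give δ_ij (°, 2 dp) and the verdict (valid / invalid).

δ = 111.08°, invalid

α = atan 0.25 = 14.04°;  2α = 28.07°
edge 0: e_0 = (-0.66, +3.25);  n_0 = (+0.9800, +0.1990)
edge 1: e_1 = (-4.67, +0.79);  n_1 = (+0.1668, +0.9860)
∠(n_0, n_1) = 68.92°
δ = |180° − 68.92°| = 111.08°
111.08° > 2α = 28.07°  →  invalid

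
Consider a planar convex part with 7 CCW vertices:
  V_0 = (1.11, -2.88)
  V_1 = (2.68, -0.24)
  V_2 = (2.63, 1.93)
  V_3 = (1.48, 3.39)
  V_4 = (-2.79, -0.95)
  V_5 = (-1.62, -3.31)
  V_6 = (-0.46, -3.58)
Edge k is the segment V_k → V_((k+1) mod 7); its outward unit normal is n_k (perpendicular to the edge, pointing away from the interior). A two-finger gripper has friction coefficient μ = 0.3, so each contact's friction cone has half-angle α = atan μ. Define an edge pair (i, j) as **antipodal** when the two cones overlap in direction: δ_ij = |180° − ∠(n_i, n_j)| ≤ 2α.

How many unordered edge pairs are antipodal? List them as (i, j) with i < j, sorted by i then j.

count = 4; pairs: (0,3), (1,4), (2,4), (3,6)

α = atan 0.3 = 16.70°;  2α = 33.40°
n_0 = (+0.8595, -0.5111)
n_1 = (+0.9997, +0.0230)
n_2 = (+0.7856, +0.6188)
n_3 = (-0.7128, +0.7013)
n_4 = (-0.8959, -0.4442)
n_5 = (-0.2267, -0.9740)
n_6 = (+0.4072, -0.9133)
  (0,1): δ = 147.94°  ·
  (0,2): δ = 111.03°  ·
  (0,3): δ = 13.79°  ✓
  (0,4): δ = 57.11°  ·
  (0,5): δ = 107.64°  ·
  (0,6): δ = 144.77°  ·
  (1,2): δ = 143.09°  ·
  (1,3): δ = 45.85°  ·
  (1,4): δ = 25.05°  ✓
  (1,5): δ = 75.58°  ·
  (1,6): δ = 112.71°  ·
  (2,3): δ = 82.76°  ·
  (2,4): δ = 11.86°  ✓
  (2,5): δ = 38.67°  ·
  (2,6): δ = 75.80°  ·
  (3,4): δ = 109.10°  ·
  (3,5): δ = 58.57°  ·
  (3,6): δ = 21.44°  ✓
  (4,5): δ = 129.47°  ·
  (4,6): δ = 92.34°  ·
  (5,6): δ = 142.87°  ·
antipodal pairs: 4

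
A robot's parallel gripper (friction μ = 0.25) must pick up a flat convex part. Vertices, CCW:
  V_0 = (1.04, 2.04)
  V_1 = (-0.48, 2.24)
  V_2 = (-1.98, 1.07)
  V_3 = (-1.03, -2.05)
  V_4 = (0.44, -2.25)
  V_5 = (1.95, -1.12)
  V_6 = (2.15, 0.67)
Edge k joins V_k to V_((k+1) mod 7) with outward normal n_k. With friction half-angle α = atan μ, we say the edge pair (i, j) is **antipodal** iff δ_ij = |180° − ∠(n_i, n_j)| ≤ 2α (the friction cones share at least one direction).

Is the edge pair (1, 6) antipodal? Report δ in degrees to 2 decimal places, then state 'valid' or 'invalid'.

α = atan 0.25 = 14.04°;  2α = 28.07°
edge 1: e_1 = (-1.50, -1.17);  n_1 = (-0.6150, +0.7885)
edge 6: e_6 = (-1.11, +1.37);  n_6 = (+0.7770, +0.6295)
∠(n_1, n_6) = 88.94°
δ = |180° − 88.94°| = 91.06°
91.06° > 2α = 28.07°  →  invalid

δ = 91.06°, invalid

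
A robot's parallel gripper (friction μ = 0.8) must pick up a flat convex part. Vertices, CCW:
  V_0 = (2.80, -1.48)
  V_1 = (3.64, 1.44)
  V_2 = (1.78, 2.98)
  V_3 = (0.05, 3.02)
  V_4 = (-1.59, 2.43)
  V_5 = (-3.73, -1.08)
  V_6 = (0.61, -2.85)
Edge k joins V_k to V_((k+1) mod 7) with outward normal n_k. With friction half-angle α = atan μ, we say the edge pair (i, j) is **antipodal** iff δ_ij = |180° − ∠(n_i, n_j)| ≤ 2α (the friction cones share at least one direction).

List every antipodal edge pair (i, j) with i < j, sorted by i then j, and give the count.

count = 10; pairs: (0,2), (0,3), (0,4), (1,5), (1,6), (2,5), (2,6), (3,5), (3,6), (4,6)

α = atan 0.8 = 38.66°;  2α = 77.32°
n_0 = (+0.9610, -0.2765)
n_1 = (+0.6377, +0.7703)
n_2 = (+0.0231, +0.9997)
n_3 = (-0.3385, +0.9410)
n_4 = (-0.8538, +0.5206)
n_5 = (-0.3776, -0.9260)
n_6 = (+0.5303, -0.8478)
  (0,1): δ = 113.57°  ·
  (0,2): δ = 75.28°  ✓
  (0,3): δ = 54.16°  ✓
  (0,4): δ = 15.32°  ✓
  (0,5): δ = 83.86°  ·
  (0,6): δ = 138.08°  ·
  (1,2): δ = 141.70°  ·
  (1,3): δ = 120.59°  ·
  (1,4): δ = 81.75°  ·
  (1,5): δ = 17.44°  ✓
  (1,6): δ = 71.65°  ✓
  (2,3): δ = 158.89°  ·
  (2,4): δ = 120.05°  ·
  (2,5): δ = 20.86°  ✓
  (2,6): δ = 33.35°  ✓
  (3,4): δ = 141.16°  ·
  (3,5): δ = 41.97°  ✓
  (3,6): δ = 12.24°  ✓
  (4,5): δ = 80.82°  ·
  (4,6): δ = 26.60°  ✓
  (5,6): δ = 125.78°  ·
antipodal pairs: 10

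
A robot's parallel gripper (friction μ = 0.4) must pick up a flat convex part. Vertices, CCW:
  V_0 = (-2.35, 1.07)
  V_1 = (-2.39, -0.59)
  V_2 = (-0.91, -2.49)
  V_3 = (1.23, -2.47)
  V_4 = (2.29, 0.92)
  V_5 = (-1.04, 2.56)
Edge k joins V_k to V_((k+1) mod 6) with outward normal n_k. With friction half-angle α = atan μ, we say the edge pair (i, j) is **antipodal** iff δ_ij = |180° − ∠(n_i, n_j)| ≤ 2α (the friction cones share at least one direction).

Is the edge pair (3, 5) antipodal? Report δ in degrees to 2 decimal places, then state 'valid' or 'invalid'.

α = atan 0.4 = 21.80°;  2α = 43.60°
edge 3: e_3 = (+1.06, +3.39);  n_3 = (+0.9544, -0.2984)
edge 5: e_5 = (-1.31, -1.49);  n_5 = (-0.7510, +0.6603)
∠(n_3, n_5) = 156.04°
δ = |180° − 156.04°| = 23.96°
23.96° ≤ 2α = 43.60°  →  valid

δ = 23.96°, valid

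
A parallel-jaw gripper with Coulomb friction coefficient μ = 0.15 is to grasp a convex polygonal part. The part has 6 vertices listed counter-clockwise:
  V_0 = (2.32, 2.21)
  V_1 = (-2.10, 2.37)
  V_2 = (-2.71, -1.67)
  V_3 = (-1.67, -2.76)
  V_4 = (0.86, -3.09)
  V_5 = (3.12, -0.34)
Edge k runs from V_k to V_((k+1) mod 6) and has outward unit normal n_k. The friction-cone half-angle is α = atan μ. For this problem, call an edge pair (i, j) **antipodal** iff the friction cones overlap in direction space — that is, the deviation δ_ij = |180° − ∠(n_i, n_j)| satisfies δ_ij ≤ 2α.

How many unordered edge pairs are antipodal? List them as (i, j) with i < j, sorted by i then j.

α = atan 0.15 = 8.53°;  2α = 17.06°
n_0 = (+0.0362, +0.9993)
n_1 = (-0.9888, +0.1493)
n_2 = (-0.7235, -0.6903)
n_3 = (-0.1293, -0.9916)
n_4 = (+0.7726, -0.6349)
n_5 = (+0.9541, +0.2993)
  (0,1): δ = 96.51°  ·
  (0,2): δ = 44.27°  ·
  (0,3): δ = 5.36°  ✓
  (0,4): δ = 52.66°  ·
  (0,5): δ = 109.49°  ·
  (1,2): δ = 127.76°  ·
  (1,3): δ = 88.85°  ·
  (1,4): δ = 30.83°  ·
  (1,5): δ = 26.00°  ·
  (2,3): δ = 141.09°  ·
  (2,4): δ = 83.07°  ·
  (2,5): δ = 26.24°  ·
  (3,4): δ = 121.98°  ·
  (3,5): δ = 65.15°  ·
  (4,5): δ = 123.17°  ·
antipodal pairs: 1

count = 1; pairs: (0,3)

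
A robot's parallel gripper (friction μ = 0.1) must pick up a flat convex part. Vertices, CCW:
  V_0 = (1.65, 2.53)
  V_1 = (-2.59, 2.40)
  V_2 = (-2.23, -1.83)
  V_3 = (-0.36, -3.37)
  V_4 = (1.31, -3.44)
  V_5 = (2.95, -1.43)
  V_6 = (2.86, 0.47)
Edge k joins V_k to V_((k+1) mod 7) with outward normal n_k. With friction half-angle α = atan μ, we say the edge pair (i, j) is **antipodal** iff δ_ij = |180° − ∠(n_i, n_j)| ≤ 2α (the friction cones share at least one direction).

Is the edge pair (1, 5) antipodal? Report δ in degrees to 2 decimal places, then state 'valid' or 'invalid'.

α = atan 0.1 = 5.71°;  2α = 11.42°
edge 1: e_1 = (+0.36, -4.23);  n_1 = (-0.9964, -0.0848)
edge 5: e_5 = (-0.09, +1.90);  n_5 = (+0.9989, +0.0473)
∠(n_1, n_5) = 177.85°
δ = |180° − 177.85°| = 2.15°
2.15° ≤ 2α = 11.42°  →  valid

δ = 2.15°, valid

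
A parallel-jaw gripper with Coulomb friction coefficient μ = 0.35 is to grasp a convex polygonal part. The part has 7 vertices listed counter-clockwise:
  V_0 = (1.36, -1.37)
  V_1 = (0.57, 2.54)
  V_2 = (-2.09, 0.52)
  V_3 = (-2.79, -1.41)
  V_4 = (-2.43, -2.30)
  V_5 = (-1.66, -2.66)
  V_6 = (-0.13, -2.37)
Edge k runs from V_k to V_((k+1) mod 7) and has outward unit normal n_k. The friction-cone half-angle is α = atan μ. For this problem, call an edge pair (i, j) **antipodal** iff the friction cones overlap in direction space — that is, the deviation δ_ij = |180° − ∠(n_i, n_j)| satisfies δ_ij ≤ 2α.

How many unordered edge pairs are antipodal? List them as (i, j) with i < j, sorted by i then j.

α = atan 0.35 = 19.29°;  2α = 38.58°
n_0 = (+0.9802, +0.1980)
n_1 = (-0.6048, +0.7964)
n_2 = (-0.9401, +0.3410)
n_3 = (-0.9270, -0.3750)
n_4 = (-0.4235, -0.9059)
n_5 = (+0.1862, -0.9825)
n_6 = (+0.5573, -0.8303)
  (0,1): δ = 64.21°  ·
  (0,2): δ = 31.36°  ✓
  (0,3): δ = 10.60°  ✓
  (0,4): δ = 53.52°  ·
  (0,5): δ = 89.31°  ·
  (0,6): δ = 112.44°  ·
  (1,2): δ = 147.15°  ·
  (1,3): δ = 105.19°  ·
  (1,4): δ = 62.27°  ·
  (1,5): δ = 26.48°  ✓
  (1,6): δ = 3.35°  ✓
  (2,3): δ = 138.04°  ·
  (2,4): δ = 95.12°  ·
  (2,5): δ = 59.33°  ·
  (2,6): δ = 36.20°  ✓
  (3,4): δ = 137.08°  ·
  (3,5): δ = 101.29°  ·
  (3,6): δ = 78.16°  ·
  (4,5): δ = 144.21°  ·
  (4,6): δ = 121.08°  ·
  (5,6): δ = 156.87°  ·
antipodal pairs: 5

count = 5; pairs: (0,2), (0,3), (1,5), (1,6), (2,6)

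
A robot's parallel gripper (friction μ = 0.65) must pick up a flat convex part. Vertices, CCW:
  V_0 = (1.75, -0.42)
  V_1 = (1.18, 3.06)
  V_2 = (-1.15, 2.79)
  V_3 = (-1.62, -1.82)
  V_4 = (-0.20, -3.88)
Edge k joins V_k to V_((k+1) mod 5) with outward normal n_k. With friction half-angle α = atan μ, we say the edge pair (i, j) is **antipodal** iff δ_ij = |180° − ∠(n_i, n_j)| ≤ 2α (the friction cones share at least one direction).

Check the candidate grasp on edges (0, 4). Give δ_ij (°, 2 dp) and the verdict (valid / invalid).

δ = 141.29°, invalid

α = atan 0.65 = 33.02°;  2α = 66.05°
edge 0: e_0 = (-0.57, +3.48);  n_0 = (+0.9868, +0.1616)
edge 4: e_4 = (+1.95, +3.46);  n_4 = (+0.8712, -0.4910)
∠(n_0, n_4) = 38.71°
δ = |180° − 38.71°| = 141.29°
141.29° > 2α = 66.05°  →  invalid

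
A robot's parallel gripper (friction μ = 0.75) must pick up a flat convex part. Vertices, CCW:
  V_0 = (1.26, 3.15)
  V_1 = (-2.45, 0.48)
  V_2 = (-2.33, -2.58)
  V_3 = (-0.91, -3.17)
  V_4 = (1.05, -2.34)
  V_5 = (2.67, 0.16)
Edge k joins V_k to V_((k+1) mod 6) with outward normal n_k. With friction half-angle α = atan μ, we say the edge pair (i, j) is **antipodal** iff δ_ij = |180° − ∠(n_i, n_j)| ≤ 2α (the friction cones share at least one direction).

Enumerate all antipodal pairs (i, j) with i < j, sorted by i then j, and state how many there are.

count = 7; pairs: (0,2), (0,3), (0,4), (1,3), (1,4), (1,5), (2,5)

α = atan 0.75 = 36.87°;  2α = 73.74°
n_0 = (-0.5841, +0.8117)
n_1 = (-0.9992, -0.0392)
n_2 = (-0.3837, -0.9235)
n_3 = (+0.3899, -0.9208)
n_4 = (+0.8392, -0.5438)
n_5 = (+0.9045, +0.4265)
  (0,1): δ = 123.50°  ·
  (0,2): δ = 58.30°  ✓
  (0,3): δ = 12.79°  ✓
  (0,4): δ = 21.32°  ✓
  (0,5): δ = 79.51°  ·
  (1,2): δ = 114.81°  ·
  (1,3): δ = 69.29°  ✓
  (1,4): δ = 35.19°  ✓
  (1,5): δ = 23.00°  ✓
  (2,3): δ = 134.49°  ·
  (2,4): δ = 100.38°  ·
  (2,5): δ = 42.19°  ✓
  (3,4): δ = 145.89°  ·
  (3,5): δ = 87.70°  ·
  (4,5): δ = 121.81°  ·
antipodal pairs: 7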